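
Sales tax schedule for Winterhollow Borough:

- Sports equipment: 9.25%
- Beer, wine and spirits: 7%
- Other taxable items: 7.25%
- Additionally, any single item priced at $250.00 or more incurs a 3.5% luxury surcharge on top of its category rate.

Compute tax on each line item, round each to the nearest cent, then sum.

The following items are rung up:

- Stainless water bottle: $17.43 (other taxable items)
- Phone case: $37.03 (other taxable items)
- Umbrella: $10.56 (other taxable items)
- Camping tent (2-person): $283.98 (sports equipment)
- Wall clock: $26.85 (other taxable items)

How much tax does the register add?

$42.87

Stainless water bottle $17.43: other taxable items → 7.25% → $1.26
Phone case $37.03: other taxable items → 7.25% → $2.68
Umbrella $10.56: other taxable items → 7.25% → $0.77
Camping tent (2-person) $283.98: sports equipment → 9.25% + 3.5% surcharge = 12.75% → $36.21
Wall clock $26.85: other taxable items → 7.25% → $1.95
Total tax = $1.26 + $2.68 + $0.77 + $36.21 + $1.95 = $42.87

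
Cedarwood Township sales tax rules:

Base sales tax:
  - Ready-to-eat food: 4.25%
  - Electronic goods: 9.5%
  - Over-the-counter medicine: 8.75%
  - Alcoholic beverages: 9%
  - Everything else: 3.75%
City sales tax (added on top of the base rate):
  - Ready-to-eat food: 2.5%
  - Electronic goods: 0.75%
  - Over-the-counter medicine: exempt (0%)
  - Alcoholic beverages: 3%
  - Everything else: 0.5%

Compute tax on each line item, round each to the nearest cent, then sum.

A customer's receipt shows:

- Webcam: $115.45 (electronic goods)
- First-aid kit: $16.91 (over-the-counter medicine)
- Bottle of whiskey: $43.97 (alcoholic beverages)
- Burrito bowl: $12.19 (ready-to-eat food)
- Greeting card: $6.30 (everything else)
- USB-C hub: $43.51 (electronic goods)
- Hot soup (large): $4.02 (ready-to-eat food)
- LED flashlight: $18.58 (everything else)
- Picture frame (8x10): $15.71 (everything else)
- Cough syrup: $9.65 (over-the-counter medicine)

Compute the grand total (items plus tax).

$313.00

Webcam $115.45: electronic goods → 9.5% + 0.75% city = 10.25% → $11.83
First-aid kit $16.91: over-the-counter medicine → 8.75% + 0% city = 8.75% → $1.48
Bottle of whiskey $43.97: alcoholic beverages → 9% + 3% city = 12% → $5.28
Burrito bowl $12.19: ready-to-eat food → 4.25% + 2.5% city = 6.75% → $0.82
Greeting card $6.30: everything else → 3.75% + 0.5% city = 4.25% → $0.27
USB-C hub $43.51: electronic goods → 9.5% + 0.75% city = 10.25% → $4.46
Hot soup (large) $4.02: ready-to-eat food → 4.25% + 2.5% city = 6.75% → $0.27
LED flashlight $18.58: everything else → 3.75% + 0.5% city = 4.25% → $0.79
Picture frame (8x10) $15.71: everything else → 3.75% + 0.5% city = 4.25% → $0.67
Cough syrup $9.65: over-the-counter medicine → 8.75% + 0% city = 8.75% → $0.84
Subtotal = $286.29; tax = $26.71; total due = $313.00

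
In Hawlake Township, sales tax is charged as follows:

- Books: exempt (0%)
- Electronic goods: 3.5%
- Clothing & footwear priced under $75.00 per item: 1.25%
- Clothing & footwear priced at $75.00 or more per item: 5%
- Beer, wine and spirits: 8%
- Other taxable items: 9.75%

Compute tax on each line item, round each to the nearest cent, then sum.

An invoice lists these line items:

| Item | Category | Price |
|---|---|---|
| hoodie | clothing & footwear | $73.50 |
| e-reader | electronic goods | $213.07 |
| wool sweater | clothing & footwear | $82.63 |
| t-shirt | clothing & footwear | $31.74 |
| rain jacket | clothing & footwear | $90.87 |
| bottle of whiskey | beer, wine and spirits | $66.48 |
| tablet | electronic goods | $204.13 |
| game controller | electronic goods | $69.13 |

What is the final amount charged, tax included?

$863.88

Hoodie $73.50: clothing & footwear, under $75.00 → 1.25% → $0.92
E-reader $213.07: electronic goods → 3.5% → $7.46
Wool sweater $82.63: clothing & footwear, $75.00 or more → 5% → $4.13
T-shirt $31.74: clothing & footwear, under $75.00 → 1.25% → $0.40
Rain jacket $90.87: clothing & footwear, $75.00 or more → 5% → $4.54
Bottle of whiskey $66.48: beer, wine and spirits → 8% → $5.32
Tablet $204.13: electronic goods → 3.5% → $7.14
Game controller $69.13: electronic goods → 3.5% → $2.42
Subtotal = $831.55; tax = $32.33; total due = $863.88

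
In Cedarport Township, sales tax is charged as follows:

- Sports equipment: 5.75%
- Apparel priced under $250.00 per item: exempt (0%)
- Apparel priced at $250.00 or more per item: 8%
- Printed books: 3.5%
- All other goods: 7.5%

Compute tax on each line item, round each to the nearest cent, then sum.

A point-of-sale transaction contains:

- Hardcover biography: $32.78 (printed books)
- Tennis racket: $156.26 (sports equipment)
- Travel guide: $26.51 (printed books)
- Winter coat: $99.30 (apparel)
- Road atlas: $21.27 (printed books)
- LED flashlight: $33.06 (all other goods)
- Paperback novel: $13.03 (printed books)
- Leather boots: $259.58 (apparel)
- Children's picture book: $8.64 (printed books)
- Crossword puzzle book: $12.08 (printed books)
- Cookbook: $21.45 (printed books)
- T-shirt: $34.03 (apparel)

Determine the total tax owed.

$36.98

Hardcover biography $32.78: printed books → 3.5% → $1.15
Tennis racket $156.26: sports equipment → 5.75% → $8.98
Travel guide $26.51: printed books → 3.5% → $0.93
Winter coat $99.30: apparel, under $250.00 → 0% → $0.00
Road atlas $21.27: printed books → 3.5% → $0.74
LED flashlight $33.06: all other goods → 7.5% → $2.48
Paperback novel $13.03: printed books → 3.5% → $0.46
Leather boots $259.58: apparel, $250.00 or more → 8% → $20.77
Children's picture book $8.64: printed books → 3.5% → $0.30
Crossword puzzle book $12.08: printed books → 3.5% → $0.42
Cookbook $21.45: printed books → 3.5% → $0.75
T-shirt $34.03: apparel, under $250.00 → 0% → $0.00
Total tax = $1.15 + $8.98 + $0.93 + $0.74 + $2.48 + $0.46 + $20.77 + $0.30 + $0.42 + $0.75 = $36.98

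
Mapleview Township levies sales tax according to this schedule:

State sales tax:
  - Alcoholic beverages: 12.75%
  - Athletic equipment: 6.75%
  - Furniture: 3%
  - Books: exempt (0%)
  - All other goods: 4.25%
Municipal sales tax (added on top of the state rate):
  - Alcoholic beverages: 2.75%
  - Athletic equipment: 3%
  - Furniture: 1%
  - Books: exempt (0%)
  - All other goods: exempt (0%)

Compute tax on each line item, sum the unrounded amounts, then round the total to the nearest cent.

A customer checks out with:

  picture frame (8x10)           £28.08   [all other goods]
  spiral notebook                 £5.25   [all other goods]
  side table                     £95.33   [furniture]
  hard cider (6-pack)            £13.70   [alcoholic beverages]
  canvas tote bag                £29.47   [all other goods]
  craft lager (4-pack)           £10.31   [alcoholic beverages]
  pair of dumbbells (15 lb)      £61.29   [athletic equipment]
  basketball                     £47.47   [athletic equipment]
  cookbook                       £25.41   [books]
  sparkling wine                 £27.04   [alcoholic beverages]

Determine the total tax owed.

£25.00

Picture frame (8x10) £28.08: all other goods → 4.25% + 0% municipal = 4.25% → £1.1934
Spiral notebook £5.25: all other goods → 4.25% + 0% municipal = 4.25% → £0.223125
Side table £95.33: furniture → 3% + 1% municipal = 4% → £3.8132
Hard cider (6-pack) £13.70: alcoholic beverages → 12.75% + 2.75% municipal = 15.5% → £2.1235
Canvas tote bag £29.47: all other goods → 4.25% + 0% municipal = 4.25% → £1.252475
Craft lager (4-pack) £10.31: alcoholic beverages → 12.75% + 2.75% municipal = 15.5% → £1.59805
Pair of dumbbells (15 lb) £61.29: athletic equipment → 6.75% + 3% municipal = 9.75% → £5.975775
Basketball £47.47: athletic equipment → 6.75% + 3% municipal = 9.75% → £4.628325
Cookbook £25.41: books → 0% + 0% municipal = 0% → £0.00
Sparkling wine £27.04: alcoholic beverages → 12.75% + 2.75% municipal = 15.5% → £4.1912
Unrounded tax sum = £24.99905 → £25.00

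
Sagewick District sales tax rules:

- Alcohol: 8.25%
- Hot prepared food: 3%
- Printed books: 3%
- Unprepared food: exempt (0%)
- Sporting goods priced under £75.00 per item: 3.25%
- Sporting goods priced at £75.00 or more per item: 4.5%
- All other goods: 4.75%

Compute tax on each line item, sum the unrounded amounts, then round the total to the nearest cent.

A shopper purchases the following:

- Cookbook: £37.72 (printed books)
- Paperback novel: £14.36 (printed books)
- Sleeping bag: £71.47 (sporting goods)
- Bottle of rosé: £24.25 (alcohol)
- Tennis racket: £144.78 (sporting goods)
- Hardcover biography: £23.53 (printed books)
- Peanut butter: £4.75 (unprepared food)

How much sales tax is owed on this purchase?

£13.11

Cookbook £37.72: printed books → 3% → £1.1316
Paperback novel £14.36: printed books → 3% → £0.4308
Sleeping bag £71.47: sporting goods, under £75.00 → 3.25% → £2.322775
Bottle of rosé £24.25: alcohol → 8.25% → £2.000625
Tennis racket £144.78: sporting goods, £75.00 or more → 4.5% → £6.5151
Hardcover biography £23.53: printed books → 3% → £0.7059
Peanut butter £4.75: unprepared food → 0% → £0.00
Unrounded tax sum = £13.1068 → £13.11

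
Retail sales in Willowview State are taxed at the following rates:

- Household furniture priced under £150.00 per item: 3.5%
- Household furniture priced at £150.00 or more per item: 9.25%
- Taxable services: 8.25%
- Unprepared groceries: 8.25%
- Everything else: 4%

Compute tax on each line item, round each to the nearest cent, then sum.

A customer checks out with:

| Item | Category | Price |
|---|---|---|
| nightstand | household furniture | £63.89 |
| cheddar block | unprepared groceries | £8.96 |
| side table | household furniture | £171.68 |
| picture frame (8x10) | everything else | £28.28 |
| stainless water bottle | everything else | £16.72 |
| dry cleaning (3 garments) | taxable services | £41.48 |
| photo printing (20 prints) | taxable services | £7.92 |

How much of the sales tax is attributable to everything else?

Picture frame (8x10) £28.28: everything else → 4% → £1.13
Stainless water bottle £16.72: everything else → 4% → £0.67
Tax on everything else = £1.13 + £0.67 = £1.80

£1.80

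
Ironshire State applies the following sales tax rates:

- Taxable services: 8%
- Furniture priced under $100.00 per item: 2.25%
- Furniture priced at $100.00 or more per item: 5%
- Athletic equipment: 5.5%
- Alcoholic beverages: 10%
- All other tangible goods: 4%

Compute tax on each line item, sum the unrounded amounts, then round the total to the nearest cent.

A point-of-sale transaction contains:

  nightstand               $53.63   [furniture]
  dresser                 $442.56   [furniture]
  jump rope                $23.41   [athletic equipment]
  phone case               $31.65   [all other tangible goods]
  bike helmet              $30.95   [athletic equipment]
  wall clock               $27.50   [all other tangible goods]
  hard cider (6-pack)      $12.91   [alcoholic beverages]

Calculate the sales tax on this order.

Nightstand $53.63: furniture, under $100.00 → 2.25% → $1.206675
Dresser $442.56: furniture, $100.00 or more → 5% → $22.128
Jump rope $23.41: athletic equipment → 5.5% → $1.28755
Phone case $31.65: all other tangible goods → 4% → $1.266
Bike helmet $30.95: athletic equipment → 5.5% → $1.70225
Wall clock $27.50: all other tangible goods → 4% → $1.10
Hard cider (6-pack) $12.91: alcoholic beverages → 10% → $1.291
Unrounded tax sum = $29.981475 → $29.98

$29.98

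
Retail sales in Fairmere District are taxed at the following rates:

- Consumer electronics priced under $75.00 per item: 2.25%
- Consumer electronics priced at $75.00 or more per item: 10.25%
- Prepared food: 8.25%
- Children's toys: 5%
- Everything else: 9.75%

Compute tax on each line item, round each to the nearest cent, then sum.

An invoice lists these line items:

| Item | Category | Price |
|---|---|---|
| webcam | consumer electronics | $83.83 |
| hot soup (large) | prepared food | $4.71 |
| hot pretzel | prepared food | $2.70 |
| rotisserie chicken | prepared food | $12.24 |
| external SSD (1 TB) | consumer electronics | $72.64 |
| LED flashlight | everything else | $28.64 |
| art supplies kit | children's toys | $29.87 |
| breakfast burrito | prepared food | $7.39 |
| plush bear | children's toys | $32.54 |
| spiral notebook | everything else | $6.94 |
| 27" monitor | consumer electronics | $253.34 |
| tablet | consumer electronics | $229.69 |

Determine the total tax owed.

$68.55

Webcam $83.83: consumer electronics, $75.00 or more → 10.25% → $8.59
Hot soup (large) $4.71: prepared food → 8.25% → $0.39
Hot pretzel $2.70: prepared food → 8.25% → $0.22
Rotisserie chicken $12.24: prepared food → 8.25% → $1.01
External SSD (1 TB) $72.64: consumer electronics, under $75.00 → 2.25% → $1.63
LED flashlight $28.64: everything else → 9.75% → $2.79
Art supplies kit $29.87: children's toys → 5% → $1.49
Breakfast burrito $7.39: prepared food → 8.25% → $0.61
Plush bear $32.54: children's toys → 5% → $1.63
Spiral notebook $6.94: everything else → 9.75% → $0.68
27" monitor $253.34: consumer electronics, $75.00 or more → 10.25% → $25.97
Tablet $229.69: consumer electronics, $75.00 or more → 10.25% → $23.54
Total tax = $8.59 + $0.39 + $0.22 + $1.01 + $1.63 + $2.79 + $1.49 + $0.61 + $1.63 + $0.68 + $25.97 + $23.54 = $68.55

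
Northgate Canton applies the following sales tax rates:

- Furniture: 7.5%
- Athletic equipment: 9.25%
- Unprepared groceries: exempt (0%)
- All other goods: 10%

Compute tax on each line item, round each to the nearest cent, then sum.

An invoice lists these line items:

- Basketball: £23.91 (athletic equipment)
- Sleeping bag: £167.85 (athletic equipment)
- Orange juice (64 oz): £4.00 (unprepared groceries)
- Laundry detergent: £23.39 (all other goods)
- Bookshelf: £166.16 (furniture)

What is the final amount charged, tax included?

Basketball £23.91: athletic equipment → 9.25% → £2.21
Sleeping bag £167.85: athletic equipment → 9.25% → £15.53
Orange juice (64 oz) £4.00: unprepared groceries → 0% → £0.00
Laundry detergent £23.39: all other goods → 10% → £2.34
Bookshelf £166.16: furniture → 7.5% → £12.46
Subtotal = £385.31; tax = £32.54; total due = £417.85

£417.85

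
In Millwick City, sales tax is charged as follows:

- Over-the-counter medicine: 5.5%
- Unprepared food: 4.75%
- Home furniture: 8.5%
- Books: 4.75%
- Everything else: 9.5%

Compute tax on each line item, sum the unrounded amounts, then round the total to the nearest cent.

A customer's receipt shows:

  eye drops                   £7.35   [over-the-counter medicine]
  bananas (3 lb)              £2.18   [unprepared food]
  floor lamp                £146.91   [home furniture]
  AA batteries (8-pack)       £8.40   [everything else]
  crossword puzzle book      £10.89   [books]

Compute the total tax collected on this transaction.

Eye drops £7.35: over-the-counter medicine → 5.5% → £0.40425
Bananas (3 lb) £2.18: unprepared food → 4.75% → £0.10355
Floor lamp £146.91: home furniture → 8.5% → £12.48735
AA batteries (8-pack) £8.40: everything else → 9.5% → £0.798
Crossword puzzle book £10.89: books → 4.75% → £0.517275
Unrounded tax sum = £14.310425 → £14.31

£14.31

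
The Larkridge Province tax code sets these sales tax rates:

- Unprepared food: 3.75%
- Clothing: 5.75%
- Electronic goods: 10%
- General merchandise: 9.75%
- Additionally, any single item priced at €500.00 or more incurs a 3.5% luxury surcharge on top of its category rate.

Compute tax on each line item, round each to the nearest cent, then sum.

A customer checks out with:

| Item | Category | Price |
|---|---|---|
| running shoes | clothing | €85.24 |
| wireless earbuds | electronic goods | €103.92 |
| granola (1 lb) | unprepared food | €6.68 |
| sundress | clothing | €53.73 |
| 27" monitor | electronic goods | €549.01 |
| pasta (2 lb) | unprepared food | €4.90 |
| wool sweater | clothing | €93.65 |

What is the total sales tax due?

Running shoes €85.24: clothing → 5.75% → €4.90
Wireless earbuds €103.92: electronic goods → 10% → €10.39
Granola (1 lb) €6.68: unprepared food → 3.75% → €0.25
Sundress €53.73: clothing → 5.75% → €3.09
27" monitor €549.01: electronic goods → 10% + 3.5% surcharge = 13.5% → €74.12
Pasta (2 lb) €4.90: unprepared food → 3.75% → €0.18
Wool sweater €93.65: clothing → 5.75% → €5.38
Total tax = €4.90 + €10.39 + €0.25 + €3.09 + €74.12 + €0.18 + €5.38 = €98.31

€98.31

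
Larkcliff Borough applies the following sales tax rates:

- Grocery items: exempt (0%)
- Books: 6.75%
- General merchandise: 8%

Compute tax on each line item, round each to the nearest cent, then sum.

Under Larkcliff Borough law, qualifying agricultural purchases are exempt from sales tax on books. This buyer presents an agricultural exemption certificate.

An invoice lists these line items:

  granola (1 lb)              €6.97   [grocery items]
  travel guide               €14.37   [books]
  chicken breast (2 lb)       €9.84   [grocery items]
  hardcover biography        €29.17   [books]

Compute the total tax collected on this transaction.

Granola (1 lb) €6.97: grocery items → 0% → €0.00
Travel guide €14.37: books, buyer-exempt → 0% → €0.00
Chicken breast (2 lb) €9.84: grocery items → 0% → €0.00
Hardcover biography €29.17: books, buyer-exempt → 0% → €0.00
Total tax = €0.00

€0.00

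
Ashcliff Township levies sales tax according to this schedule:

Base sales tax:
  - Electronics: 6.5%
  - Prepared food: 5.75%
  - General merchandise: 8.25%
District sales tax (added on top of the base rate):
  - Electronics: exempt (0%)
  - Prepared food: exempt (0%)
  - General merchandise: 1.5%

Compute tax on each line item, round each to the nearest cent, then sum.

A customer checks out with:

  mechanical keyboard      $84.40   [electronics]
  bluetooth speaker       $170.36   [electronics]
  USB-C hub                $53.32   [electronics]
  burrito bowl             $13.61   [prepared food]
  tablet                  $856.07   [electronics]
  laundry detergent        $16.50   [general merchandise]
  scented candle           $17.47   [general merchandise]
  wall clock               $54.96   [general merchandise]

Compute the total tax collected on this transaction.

$85.12

Mechanical keyboard $84.40: electronics → 6.5% + 0% district = 6.5% → $5.49
Bluetooth speaker $170.36: electronics → 6.5% + 0% district = 6.5% → $11.07
USB-C hub $53.32: electronics → 6.5% + 0% district = 6.5% → $3.47
Burrito bowl $13.61: prepared food → 5.75% + 0% district = 5.75% → $0.78
Tablet $856.07: electronics → 6.5% + 0% district = 6.5% → $55.64
Laundry detergent $16.50: general merchandise → 8.25% + 1.5% district = 9.75% → $1.61
Scented candle $17.47: general merchandise → 8.25% + 1.5% district = 9.75% → $1.70
Wall clock $54.96: general merchandise → 8.25% + 1.5% district = 9.75% → $5.36
Total tax = $5.49 + $11.07 + $3.47 + $0.78 + $55.64 + $1.61 + $1.70 + $5.36 = $85.12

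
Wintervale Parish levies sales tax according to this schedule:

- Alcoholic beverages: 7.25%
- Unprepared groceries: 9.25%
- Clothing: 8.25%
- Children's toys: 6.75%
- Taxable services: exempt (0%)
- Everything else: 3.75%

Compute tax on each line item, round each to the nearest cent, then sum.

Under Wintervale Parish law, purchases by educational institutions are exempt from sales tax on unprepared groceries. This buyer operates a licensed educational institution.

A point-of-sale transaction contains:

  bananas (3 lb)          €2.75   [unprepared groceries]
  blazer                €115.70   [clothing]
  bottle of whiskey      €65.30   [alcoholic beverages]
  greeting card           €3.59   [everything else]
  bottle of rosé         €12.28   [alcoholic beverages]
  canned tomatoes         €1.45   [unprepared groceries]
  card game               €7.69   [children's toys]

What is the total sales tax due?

€15.82

Bananas (3 lb) €2.75: unprepared groceries, buyer-exempt → 0% → €0.00
Blazer €115.70: clothing → 8.25% → €9.55
Bottle of whiskey €65.30: alcoholic beverages → 7.25% → €4.73
Greeting card €3.59: everything else → 3.75% → €0.13
Bottle of rosé €12.28: alcoholic beverages → 7.25% → €0.89
Canned tomatoes €1.45: unprepared groceries, buyer-exempt → 0% → €0.00
Card game €7.69: children's toys → 6.75% → €0.52
Total tax = €9.55 + €4.73 + €0.13 + €0.89 + €0.52 = €15.82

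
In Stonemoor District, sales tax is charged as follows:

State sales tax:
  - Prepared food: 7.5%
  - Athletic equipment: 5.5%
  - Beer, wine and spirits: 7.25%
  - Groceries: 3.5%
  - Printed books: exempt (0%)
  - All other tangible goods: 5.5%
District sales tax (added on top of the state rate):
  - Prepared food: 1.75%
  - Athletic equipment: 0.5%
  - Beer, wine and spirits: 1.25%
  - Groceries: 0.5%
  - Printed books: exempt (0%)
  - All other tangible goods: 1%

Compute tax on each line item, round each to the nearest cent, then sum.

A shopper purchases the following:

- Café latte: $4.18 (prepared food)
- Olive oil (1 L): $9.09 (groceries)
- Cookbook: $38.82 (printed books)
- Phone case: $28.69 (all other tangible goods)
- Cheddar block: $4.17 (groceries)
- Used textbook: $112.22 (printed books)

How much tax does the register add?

Café latte $4.18: prepared food → 7.5% + 1.75% district = 9.25% → $0.39
Olive oil (1 L) $9.09: groceries → 3.5% + 0.5% district = 4% → $0.36
Cookbook $38.82: printed books → 0% + 0% district = 0% → $0.00
Phone case $28.69: all other tangible goods → 5.5% + 1% district = 6.5% → $1.86
Cheddar block $4.17: groceries → 3.5% + 0.5% district = 4% → $0.17
Used textbook $112.22: printed books → 0% + 0% district = 0% → $0.00
Total tax = $0.39 + $0.36 + $1.86 + $0.17 = $2.78

$2.78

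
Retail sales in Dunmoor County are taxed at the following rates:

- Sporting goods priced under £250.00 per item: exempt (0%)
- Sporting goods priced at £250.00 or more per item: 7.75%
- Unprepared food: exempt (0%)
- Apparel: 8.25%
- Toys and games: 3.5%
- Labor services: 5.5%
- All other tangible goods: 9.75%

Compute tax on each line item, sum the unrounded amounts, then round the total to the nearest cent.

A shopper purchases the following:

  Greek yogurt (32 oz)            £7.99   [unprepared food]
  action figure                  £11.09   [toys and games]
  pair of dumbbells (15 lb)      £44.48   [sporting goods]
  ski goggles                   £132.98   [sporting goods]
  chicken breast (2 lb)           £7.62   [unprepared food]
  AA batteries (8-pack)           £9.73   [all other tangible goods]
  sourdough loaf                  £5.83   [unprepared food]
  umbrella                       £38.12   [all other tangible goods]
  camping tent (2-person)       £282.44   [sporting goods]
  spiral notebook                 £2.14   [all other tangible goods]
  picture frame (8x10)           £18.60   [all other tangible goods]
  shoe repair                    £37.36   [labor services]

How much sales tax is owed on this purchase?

£31.02

Greek yogurt (32 oz) £7.99: unprepared food → 0% → £0.00
Action figure £11.09: toys and games → 3.5% → £0.38815
Pair of dumbbells (15 lb) £44.48: sporting goods, under £250.00 → 0% → £0.00
Ski goggles £132.98: sporting goods, under £250.00 → 0% → £0.00
Chicken breast (2 lb) £7.62: unprepared food → 0% → £0.00
AA batteries (8-pack) £9.73: all other tangible goods → 9.75% → £0.948675
Sourdough loaf £5.83: unprepared food → 0% → £0.00
Umbrella £38.12: all other tangible goods → 9.75% → £3.7167
Camping tent (2-person) £282.44: sporting goods, £250.00 or more → 7.75% → £21.8891
Spiral notebook £2.14: all other tangible goods → 9.75% → £0.20865
Picture frame (8x10) £18.60: all other tangible goods → 9.75% → £1.8135
Shoe repair £37.36: labor services → 5.5% → £2.0548
Unrounded tax sum = £31.019575 → £31.02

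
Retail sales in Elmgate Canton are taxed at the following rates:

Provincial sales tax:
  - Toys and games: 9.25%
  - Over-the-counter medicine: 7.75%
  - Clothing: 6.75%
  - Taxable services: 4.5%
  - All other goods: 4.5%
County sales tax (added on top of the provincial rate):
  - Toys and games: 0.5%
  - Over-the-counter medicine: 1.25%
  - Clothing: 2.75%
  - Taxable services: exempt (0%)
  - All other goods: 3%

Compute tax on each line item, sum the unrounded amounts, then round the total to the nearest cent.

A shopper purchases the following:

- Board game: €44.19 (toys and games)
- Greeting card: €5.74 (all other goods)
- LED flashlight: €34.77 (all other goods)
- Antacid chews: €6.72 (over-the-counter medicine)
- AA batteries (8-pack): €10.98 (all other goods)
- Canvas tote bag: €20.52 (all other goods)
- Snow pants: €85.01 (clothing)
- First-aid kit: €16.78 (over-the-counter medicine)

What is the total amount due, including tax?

€244.61

Board game €44.19: toys and games → 9.25% + 0.5% county = 9.75% → €4.308525
Greeting card €5.74: all other goods → 4.5% + 3% county = 7.5% → €0.4305
LED flashlight €34.77: all other goods → 4.5% + 3% county = 7.5% → €2.60775
Antacid chews €6.72: over-the-counter medicine → 7.75% + 1.25% county = 9% → €0.6048
AA batteries (8-pack) €10.98: all other goods → 4.5% + 3% county = 7.5% → €0.8235
Canvas tote bag €20.52: all other goods → 4.5% + 3% county = 7.5% → €1.539
Snow pants €85.01: clothing → 6.75% + 2.75% county = 9.5% → €8.07595
First-aid kit €16.78: over-the-counter medicine → 7.75% + 1.25% county = 9% → €1.5102
Subtotal = €224.71; unrounded tax = €19.900225 → €19.90; total due = €244.61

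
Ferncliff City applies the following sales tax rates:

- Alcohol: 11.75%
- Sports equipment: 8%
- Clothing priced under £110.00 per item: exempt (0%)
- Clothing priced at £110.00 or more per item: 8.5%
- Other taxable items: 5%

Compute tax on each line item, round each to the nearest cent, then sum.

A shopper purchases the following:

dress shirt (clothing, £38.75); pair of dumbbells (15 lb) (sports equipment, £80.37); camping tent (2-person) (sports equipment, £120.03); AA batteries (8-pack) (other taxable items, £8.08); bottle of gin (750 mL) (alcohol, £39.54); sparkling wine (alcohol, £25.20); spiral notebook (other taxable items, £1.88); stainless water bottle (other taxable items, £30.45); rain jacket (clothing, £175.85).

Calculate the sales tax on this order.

Dress shirt £38.75: clothing, under £110.00 → 0% → £0.00
Pair of dumbbells (15 lb) £80.37: sports equipment → 8% → £6.43
Camping tent (2-person) £120.03: sports equipment → 8% → £9.60
AA batteries (8-pack) £8.08: other taxable items → 5% → £0.40
Bottle of gin (750 mL) £39.54: alcohol → 11.75% → £4.65
Sparkling wine £25.20: alcohol → 11.75% → £2.96
Spiral notebook £1.88: other taxable items → 5% → £0.09
Stainless water bottle £30.45: other taxable items → 5% → £1.52
Rain jacket £175.85: clothing, £110.00 or more → 8.5% → £14.95
Total tax = £6.43 + £9.60 + £0.40 + £4.65 + £2.96 + £0.09 + £1.52 + £14.95 = £40.60

£40.60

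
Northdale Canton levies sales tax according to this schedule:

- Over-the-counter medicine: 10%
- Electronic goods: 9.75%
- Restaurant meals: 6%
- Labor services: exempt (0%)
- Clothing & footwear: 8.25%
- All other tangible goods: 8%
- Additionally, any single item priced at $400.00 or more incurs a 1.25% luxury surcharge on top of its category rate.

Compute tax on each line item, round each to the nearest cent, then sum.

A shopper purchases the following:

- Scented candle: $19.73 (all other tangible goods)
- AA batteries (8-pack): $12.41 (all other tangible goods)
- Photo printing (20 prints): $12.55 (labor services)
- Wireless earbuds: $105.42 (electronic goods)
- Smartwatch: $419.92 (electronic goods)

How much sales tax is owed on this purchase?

$59.04

Scented candle $19.73: all other tangible goods → 8% → $1.58
AA batteries (8-pack) $12.41: all other tangible goods → 8% → $0.99
Photo printing (20 prints) $12.55: labor services → 0% → $0.00
Wireless earbuds $105.42: electronic goods → 9.75% → $10.28
Smartwatch $419.92: electronic goods → 9.75% + 1.25% surcharge = 11% → $46.19
Total tax = $1.58 + $0.99 + $10.28 + $46.19 = $59.04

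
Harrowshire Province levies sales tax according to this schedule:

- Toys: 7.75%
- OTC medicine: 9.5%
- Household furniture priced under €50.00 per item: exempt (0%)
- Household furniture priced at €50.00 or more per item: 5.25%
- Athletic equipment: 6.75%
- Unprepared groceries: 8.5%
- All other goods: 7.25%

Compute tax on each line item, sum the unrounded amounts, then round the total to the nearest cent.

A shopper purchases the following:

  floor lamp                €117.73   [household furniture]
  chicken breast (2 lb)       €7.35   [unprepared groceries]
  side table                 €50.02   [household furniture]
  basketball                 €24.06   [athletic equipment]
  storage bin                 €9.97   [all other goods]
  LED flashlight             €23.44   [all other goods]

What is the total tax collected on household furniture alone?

€8.81

Floor lamp €117.73: household furniture, €50.00 or more → 5.25% → €6.180825
Side table €50.02: household furniture, €50.00 or more → 5.25% → €2.62605
Tax on household furniture: unrounded sum = €8.806875 → €8.81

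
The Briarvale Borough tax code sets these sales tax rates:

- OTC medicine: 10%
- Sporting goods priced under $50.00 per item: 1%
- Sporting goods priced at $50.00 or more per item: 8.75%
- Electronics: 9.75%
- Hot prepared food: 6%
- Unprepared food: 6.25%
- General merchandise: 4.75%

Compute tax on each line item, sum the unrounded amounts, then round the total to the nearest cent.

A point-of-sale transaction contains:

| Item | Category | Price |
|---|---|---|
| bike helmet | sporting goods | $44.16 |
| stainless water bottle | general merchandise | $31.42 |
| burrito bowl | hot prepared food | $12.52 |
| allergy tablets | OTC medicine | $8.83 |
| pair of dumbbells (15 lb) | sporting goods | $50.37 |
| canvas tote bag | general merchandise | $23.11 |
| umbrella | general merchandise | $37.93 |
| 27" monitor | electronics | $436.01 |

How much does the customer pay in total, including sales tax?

$697.74

Bike helmet $44.16: sporting goods, under $50.00 → 1% → $0.4416
Stainless water bottle $31.42: general merchandise → 4.75% → $1.49245
Burrito bowl $12.52: hot prepared food → 6% → $0.7512
Allergy tablets $8.83: OTC medicine → 10% → $0.883
Pair of dumbbells (15 lb) $50.37: sporting goods, $50.00 or more → 8.75% → $4.407375
Canvas tote bag $23.11: general merchandise → 4.75% → $1.097725
Umbrella $37.93: general merchandise → 4.75% → $1.801675
27" monitor $436.01: electronics → 9.75% → $42.510975
Subtotal = $644.35; unrounded tax = $53.386 → $53.39; total due = $697.74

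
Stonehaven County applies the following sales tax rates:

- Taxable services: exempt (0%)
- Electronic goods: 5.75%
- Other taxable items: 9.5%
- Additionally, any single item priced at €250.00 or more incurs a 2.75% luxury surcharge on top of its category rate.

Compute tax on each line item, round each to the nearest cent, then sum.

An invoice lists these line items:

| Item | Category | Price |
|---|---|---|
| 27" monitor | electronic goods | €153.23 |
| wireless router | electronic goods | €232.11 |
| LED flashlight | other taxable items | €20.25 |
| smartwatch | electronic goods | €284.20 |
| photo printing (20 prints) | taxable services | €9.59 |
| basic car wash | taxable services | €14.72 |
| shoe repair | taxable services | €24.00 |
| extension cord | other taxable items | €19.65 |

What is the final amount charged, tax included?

€807.86

27" monitor €153.23: electronic goods → 5.75% → €8.81
Wireless router €232.11: electronic goods → 5.75% → €13.35
LED flashlight €20.25: other taxable items → 9.5% → €1.92
Smartwatch €284.20: electronic goods → 5.75% + 2.75% surcharge = 8.5% → €24.16
Photo printing (20 prints) €9.59: taxable services → 0% → €0.00
Basic car wash €14.72: taxable services → 0% → €0.00
Shoe repair €24.00: taxable services → 0% → €0.00
Extension cord €19.65: other taxable items → 9.5% → €1.87
Subtotal = €757.75; tax = €50.11; total due = €807.86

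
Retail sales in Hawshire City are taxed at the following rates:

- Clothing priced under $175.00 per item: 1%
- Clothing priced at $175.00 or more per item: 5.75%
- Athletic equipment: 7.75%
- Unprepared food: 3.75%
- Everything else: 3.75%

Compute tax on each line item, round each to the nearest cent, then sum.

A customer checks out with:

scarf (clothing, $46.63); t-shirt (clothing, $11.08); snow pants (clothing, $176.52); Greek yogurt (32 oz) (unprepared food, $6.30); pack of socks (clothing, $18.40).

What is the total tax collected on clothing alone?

Scarf $46.63: clothing, under $175.00 → 1% → $0.47
T-shirt $11.08: clothing, under $175.00 → 1% → $0.11
Snow pants $176.52: clothing, $175.00 or more → 5.75% → $10.15
Pack of socks $18.40: clothing, under $175.00 → 1% → $0.18
Tax on clothing = $0.47 + $0.11 + $10.15 + $0.18 = $10.91

$10.91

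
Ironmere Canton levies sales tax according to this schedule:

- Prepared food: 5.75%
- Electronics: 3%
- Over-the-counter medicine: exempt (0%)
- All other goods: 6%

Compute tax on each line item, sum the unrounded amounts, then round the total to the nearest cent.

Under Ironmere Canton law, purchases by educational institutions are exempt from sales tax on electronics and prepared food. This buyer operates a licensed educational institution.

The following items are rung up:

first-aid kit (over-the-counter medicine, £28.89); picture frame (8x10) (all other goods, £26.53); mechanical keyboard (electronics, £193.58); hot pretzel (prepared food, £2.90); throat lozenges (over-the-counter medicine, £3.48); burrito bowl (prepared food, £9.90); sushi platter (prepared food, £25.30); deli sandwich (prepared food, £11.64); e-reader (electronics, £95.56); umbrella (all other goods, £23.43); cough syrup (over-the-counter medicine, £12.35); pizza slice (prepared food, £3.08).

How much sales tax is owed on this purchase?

£3.00

First-aid kit £28.89: over-the-counter medicine → 0% → £0.00
Picture frame (8x10) £26.53: all other goods → 6% → £1.5918
Mechanical keyboard £193.58: electronics, buyer-exempt → 0% → £0.00
Hot pretzel £2.90: prepared food, buyer-exempt → 0% → £0.00
Throat lozenges £3.48: over-the-counter medicine → 0% → £0.00
Burrito bowl £9.90: prepared food, buyer-exempt → 0% → £0.00
Sushi platter £25.30: prepared food, buyer-exempt → 0% → £0.00
Deli sandwich £11.64: prepared food, buyer-exempt → 0% → £0.00
E-reader £95.56: electronics, buyer-exempt → 0% → £0.00
Umbrella £23.43: all other goods → 6% → £1.4058
Cough syrup £12.35: over-the-counter medicine → 0% → £0.00
Pizza slice £3.08: prepared food, buyer-exempt → 0% → £0.00
Unrounded tax sum = £2.9976 → £3.00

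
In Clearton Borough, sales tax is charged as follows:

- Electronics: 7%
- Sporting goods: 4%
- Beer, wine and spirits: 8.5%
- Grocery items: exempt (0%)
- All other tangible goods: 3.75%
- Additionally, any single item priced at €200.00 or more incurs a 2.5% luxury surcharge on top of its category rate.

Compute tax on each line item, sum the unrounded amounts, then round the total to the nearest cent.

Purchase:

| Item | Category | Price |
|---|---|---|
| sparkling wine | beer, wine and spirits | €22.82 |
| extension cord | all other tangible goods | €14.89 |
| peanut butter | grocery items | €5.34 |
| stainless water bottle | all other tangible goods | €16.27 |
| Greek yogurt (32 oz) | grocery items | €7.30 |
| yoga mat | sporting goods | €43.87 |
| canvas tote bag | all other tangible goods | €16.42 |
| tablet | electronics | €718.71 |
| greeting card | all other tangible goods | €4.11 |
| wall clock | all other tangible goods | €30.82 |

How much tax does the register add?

Sparkling wine €22.82: beer, wine and spirits → 8.5% → €1.9397
Extension cord €14.89: all other tangible goods → 3.75% → €0.558375
Peanut butter €5.34: grocery items → 0% → €0.00
Stainless water bottle €16.27: all other tangible goods → 3.75% → €0.610125
Greek yogurt (32 oz) €7.30: grocery items → 0% → €0.00
Yoga mat €43.87: sporting goods → 4% → €1.7548
Canvas tote bag €16.42: all other tangible goods → 3.75% → €0.61575
Tablet €718.71: electronics → 7% + 2.5% surcharge = 9.5% → €68.27745
Greeting card €4.11: all other tangible goods → 3.75% → €0.154125
Wall clock €30.82: all other tangible goods → 3.75% → €1.15575
Unrounded tax sum = €75.066075 → €75.07

€75.07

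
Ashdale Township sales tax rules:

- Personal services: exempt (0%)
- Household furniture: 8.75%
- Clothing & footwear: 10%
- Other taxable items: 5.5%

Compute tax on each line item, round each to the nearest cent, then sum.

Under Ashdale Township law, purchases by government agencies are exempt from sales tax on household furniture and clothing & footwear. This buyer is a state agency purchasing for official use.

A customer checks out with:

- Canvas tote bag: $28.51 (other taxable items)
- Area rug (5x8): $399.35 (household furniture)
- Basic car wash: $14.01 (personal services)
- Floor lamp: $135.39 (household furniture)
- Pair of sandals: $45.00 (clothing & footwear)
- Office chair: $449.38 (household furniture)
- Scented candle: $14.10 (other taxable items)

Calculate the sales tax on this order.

Canvas tote bag $28.51: other taxable items → 5.5% → $1.57
Area rug (5x8) $399.35: household furniture, buyer-exempt → 0% → $0.00
Basic car wash $14.01: personal services → 0% → $0.00
Floor lamp $135.39: household furniture, buyer-exempt → 0% → $0.00
Pair of sandals $45.00: clothing & footwear, buyer-exempt → 0% → $0.00
Office chair $449.38: household furniture, buyer-exempt → 0% → $0.00
Scented candle $14.10: other taxable items → 5.5% → $0.78
Total tax = $1.57 + $0.78 = $2.35

$2.35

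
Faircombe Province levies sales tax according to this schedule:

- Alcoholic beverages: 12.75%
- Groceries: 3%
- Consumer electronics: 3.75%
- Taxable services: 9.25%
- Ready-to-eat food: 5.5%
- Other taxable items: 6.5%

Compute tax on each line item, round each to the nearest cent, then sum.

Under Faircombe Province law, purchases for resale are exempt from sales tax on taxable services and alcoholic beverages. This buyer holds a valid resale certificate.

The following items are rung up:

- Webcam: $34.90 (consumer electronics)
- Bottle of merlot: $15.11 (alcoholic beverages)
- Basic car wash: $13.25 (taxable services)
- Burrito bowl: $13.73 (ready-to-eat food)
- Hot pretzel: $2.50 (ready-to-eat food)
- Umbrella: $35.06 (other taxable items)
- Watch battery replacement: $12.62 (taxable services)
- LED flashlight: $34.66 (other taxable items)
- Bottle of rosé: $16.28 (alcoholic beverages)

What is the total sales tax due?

$6.74

Webcam $34.90: consumer electronics → 3.75% → $1.31
Bottle of merlot $15.11: alcoholic beverages, buyer-exempt → 0% → $0.00
Basic car wash $13.25: taxable services, buyer-exempt → 0% → $0.00
Burrito bowl $13.73: ready-to-eat food → 5.5% → $0.76
Hot pretzel $2.50: ready-to-eat food → 5.5% → $0.14
Umbrella $35.06: other taxable items → 6.5% → $2.28
Watch battery replacement $12.62: taxable services, buyer-exempt → 0% → $0.00
LED flashlight $34.66: other taxable items → 6.5% → $2.25
Bottle of rosé $16.28: alcoholic beverages, buyer-exempt → 0% → $0.00
Total tax = $1.31 + $0.76 + $0.14 + $2.28 + $2.25 = $6.74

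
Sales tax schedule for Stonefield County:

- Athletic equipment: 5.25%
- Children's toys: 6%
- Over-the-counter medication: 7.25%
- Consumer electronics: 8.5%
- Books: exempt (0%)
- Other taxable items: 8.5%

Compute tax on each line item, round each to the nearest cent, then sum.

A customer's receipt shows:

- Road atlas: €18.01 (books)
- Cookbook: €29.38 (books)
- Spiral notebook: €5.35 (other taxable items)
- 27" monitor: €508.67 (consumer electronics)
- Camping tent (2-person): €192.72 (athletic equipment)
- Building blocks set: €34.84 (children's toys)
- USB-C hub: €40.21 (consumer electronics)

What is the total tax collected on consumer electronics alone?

€46.66

27" monitor €508.67: consumer electronics → 8.5% → €43.24
USB-C hub €40.21: consumer electronics → 8.5% → €3.42
Tax on consumer electronics = €43.24 + €3.42 = €46.66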